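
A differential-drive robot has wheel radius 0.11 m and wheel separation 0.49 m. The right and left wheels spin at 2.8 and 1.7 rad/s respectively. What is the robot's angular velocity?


vR = r*wR = 0.11*2.8 = 0.308 m/s
vL = r*wL = 0.11*1.7 = 0.187 m/s
v = (vR+vL)/2 = 0.2475 m/s
omega = (vR-vL)/L = 0.2469 rad/s
angular velocity = 0.2469 rad/s


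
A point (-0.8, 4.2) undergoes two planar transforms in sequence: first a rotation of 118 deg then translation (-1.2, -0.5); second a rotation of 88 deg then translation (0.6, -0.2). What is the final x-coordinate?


After transform 1:
x1 = cos(118)*-0.8 - sin(118)*4.2 + -1.2 = -4.5328
y1 = sin(118)*-0.8 + cos(118)*4.2 + -0.5 = -3.1781
After transform 2:
x2 = cos(88)*-4.5328 - sin(88)*-3.1781 + 0.6
= 3.618


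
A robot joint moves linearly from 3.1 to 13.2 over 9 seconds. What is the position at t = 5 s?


s = t/T = 5/9 = 0.5556
p(t) = p0 + (pf-p0)*s
= 3.1 + (13.2 - 3.1) * 0.5556
= 8.7111


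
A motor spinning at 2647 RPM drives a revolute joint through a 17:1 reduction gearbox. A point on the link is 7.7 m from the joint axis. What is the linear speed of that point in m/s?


omega_motor = 2647 * 2*pi/60 = 277.1932 rad/s
omega_joint = omega_motor / 17 = 16.3055 rad/s
v = omega_joint * r = 16.3055 * 7.7
= 125.5522 m/s


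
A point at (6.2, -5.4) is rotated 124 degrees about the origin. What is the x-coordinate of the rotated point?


x' = x*cos(theta) - y*sin(theta)
cos(124 deg) = -0.5592, sin(124 deg) = 0.829
x' = 6.2 * -0.5592 - -5.4 * 0.829
= -3.467 - -4.4768
= 1.0098


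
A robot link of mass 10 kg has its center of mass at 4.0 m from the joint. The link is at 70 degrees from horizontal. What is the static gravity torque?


tau = m*g*L*cos(angle)
= 10 * 9.81 * 4.0 * cos(70 deg)
= 10 * 9.81 * 4.0 * 0.342
= 134.2087 Nm


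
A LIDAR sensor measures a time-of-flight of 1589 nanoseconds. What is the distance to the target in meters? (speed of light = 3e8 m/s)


tof = 1589 ns = 1.589e-06 s
dist = c * tof / 2
= 3e8 * 1.589e-06 / 2
= 238.35 m


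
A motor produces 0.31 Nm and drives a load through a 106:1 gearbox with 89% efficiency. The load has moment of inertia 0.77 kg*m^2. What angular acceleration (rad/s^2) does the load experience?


tau_out = tau_motor * N * eta
= 0.31 * 106 * 0.89 = 29.2454 Nm
alpha = tau_out / I = 29.2454 / 0.77
= 37.981 rad/s^2


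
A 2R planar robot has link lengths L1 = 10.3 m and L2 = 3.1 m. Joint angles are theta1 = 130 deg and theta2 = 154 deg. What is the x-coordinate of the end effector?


Convert angles to radians: theta1 = 2.2689, theta2 = 2.6878
x = L1*cos(theta1) + L2*cos(theta1+theta2)
x = -6.6207 + 0.75
x = -5.8708


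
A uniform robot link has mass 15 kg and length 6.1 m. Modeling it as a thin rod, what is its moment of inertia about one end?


I = (1/3) * m * L^2
= (1/3) * 15 * 6.1^2
= 0.333333 * 15 * 37.21
= 186.05 kg*m^2


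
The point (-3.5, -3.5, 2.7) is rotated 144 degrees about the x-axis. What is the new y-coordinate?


Rotation about x-axis: y' = y*cos(theta) - z*sin(theta)
= -3.5 * -0.809 - 2.7 * 0.5878
= 1.2445


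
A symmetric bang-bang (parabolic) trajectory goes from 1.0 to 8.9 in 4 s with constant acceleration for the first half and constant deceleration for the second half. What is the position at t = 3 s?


Symmetric rest-to-rest: each phase covers (pf-p0)/2 in time T/2. 0.5*a*(T/2)^2 = (pf-p0)/2 => a = 4*(pf-p0)/T^2
a = 4*(8.9-1.0)/4^2 = 1.975
t = 3 is in the deceleration phase (t > T/2).
p = pf - 0.5*a*(T-t)^2 = 8.9 - 0.5*1.975*1^2
= 7.9125


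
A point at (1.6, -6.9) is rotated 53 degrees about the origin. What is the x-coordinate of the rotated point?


x' = x*cos(theta) - y*sin(theta)
cos(53 deg) = 0.6018, sin(53 deg) = 0.7986
x' = 1.6 * 0.6018 - -6.9 * 0.7986
= 0.9629 - -5.5106
= 6.4735


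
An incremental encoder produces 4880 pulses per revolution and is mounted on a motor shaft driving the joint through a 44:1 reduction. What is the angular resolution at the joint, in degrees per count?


counts per rev = 4880
effective counts at joint = 4880 * 44 = 214720
resolution = 360 / 214720
= 0.0017 deg/count


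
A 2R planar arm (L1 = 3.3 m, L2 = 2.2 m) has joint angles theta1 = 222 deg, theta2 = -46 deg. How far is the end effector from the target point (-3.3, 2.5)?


End effector via forward kinematics:
x = L1*cos(t1) + L2*cos(t1+t2) = -4.647
y = L1*sin(t1) + L2*sin(t1+t2) = -2.0547
Distance to target:
d = sqrt((-3.3 - -4.647)^2 + (2.5 - -2.0547)^2)
= sqrt(1.8145 + 20.745)
= 4.7497 m


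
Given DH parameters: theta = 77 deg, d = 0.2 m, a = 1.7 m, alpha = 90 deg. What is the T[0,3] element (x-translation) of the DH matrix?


T[0,3] = a * cos(theta)
= 1.7 * cos(77 deg)
= 1.7 * 0.225
= 0.3824


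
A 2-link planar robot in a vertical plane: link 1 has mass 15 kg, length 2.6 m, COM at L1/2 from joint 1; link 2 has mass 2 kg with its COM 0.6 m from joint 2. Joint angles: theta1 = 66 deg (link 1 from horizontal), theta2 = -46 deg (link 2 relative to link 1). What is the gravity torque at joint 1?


Horizontal distance from joint 1 to link-1 COM:
  x_c1 = (L1/2)*cos(t1) = 1.3 * 0.4067 = 0.5288 m
Horizontal distance from joint 1 to link-2 COM:
  x_c2 = L1*cos(t1) + Lc2*cos(t1+t2)
       = 2.6*0.4067 + 0.6*0.9397 = 1.6213 m
tau1 = m1*g*x_c1 + m2*g*x_c2
     = 15*9.81*0.5288 + 2*9.81*1.6213
     = 77.8067 + 31.8105
     = 109.6172 Nm


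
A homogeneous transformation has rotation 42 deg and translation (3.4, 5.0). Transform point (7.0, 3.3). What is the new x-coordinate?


x' = cos(theta)*px - sin(theta)*py + tx
= 0.7431*7.0 - 0.6691*3.3 + 3.4
= 6.3939


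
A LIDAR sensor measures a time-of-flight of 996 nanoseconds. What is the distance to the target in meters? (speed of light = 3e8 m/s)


tof = 996 ns = 9.96e-07 s
dist = c * tof / 2
= 3e8 * 9.96e-07 / 2
= 149.4 m


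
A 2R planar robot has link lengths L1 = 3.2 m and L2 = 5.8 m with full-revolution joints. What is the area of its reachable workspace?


r_max = L1 + L2 = 9.0 m
r_min = |L1 - L2| = 2.6 m
Area = pi*(r_max^2 - r_min^2)
= pi*(81.0 - 6.76)
= pi * 74.24
= 233.2318 m^2


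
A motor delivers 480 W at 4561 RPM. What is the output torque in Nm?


omega = 4561 * 2*pi/60 = 477.6268 rad/s
tau = P / omega = 480 / 477.6268
= 1.005 Nm


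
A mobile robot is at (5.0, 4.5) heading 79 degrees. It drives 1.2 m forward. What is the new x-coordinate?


x_new = x0 + d*cos(theta)
= 5.0 + 1.2*cos(79)
= 5.0 + 0.229
= 5.229


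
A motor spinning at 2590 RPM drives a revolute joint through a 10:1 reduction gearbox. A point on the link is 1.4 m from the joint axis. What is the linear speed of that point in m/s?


omega_motor = 2590 * 2*pi/60 = 271.2242 rad/s
omega_joint = omega_motor / 10 = 27.1224 rad/s
v = omega_joint * r = 27.1224 * 1.4
= 37.9714 m/s


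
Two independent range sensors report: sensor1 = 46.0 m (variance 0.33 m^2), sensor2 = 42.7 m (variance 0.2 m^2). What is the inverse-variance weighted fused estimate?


w1 = (1/var1) / (1/var1 + 1/var2)
   = 3.0303 / (3.0303 + 5.0) = 0.3774
w2 = 1 - w1 = 0.6226
fused = w1*s1 + w2*s2 = 17.3585 + 26.5868
= 43.9453 m


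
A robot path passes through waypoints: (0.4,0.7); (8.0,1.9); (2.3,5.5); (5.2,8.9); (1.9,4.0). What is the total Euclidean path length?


Segment lengths:
  seg1 = sqrt((7.6)^2 + (1.2)^2) = 7.6942
  seg2 = sqrt((-5.7)^2 + (3.6)^2) = 6.7417
  seg3 = sqrt((2.9)^2 + (3.4)^2) = 4.4688
  seg4 = sqrt((-3.3)^2 + (-4.9)^2) = 5.9076
Total = 24.8122


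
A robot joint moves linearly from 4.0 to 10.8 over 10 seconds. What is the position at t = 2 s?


s = t/T = 2/10 = 0.2
p(t) = p0 + (pf-p0)*s
= 4.0 + (10.8 - 4.0) * 0.2
= 5.36


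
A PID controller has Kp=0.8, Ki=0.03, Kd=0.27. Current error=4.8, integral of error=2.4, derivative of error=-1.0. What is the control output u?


u = Kp*e + Ki*int(e) + Kd*de/dt
= 0.8*4.8 + 0.03*2.4 + 0.27*(-1.0)
= 3.84 + 0.072 + -0.27
= 3.642


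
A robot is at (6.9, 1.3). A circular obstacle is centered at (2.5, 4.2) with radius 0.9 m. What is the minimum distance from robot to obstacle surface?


center_dist = sqrt((6.9-2.5)^2 + (1.3-4.2)^2)
= sqrt(19.36 + 8.41)
= 5.2697
min_dist = center_dist - radius = 5.2697 - 0.9 = 4.3697 m


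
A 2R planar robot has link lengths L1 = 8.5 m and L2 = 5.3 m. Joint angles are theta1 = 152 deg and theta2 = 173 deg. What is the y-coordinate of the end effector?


Convert angles to radians: theta1 = 2.6529, theta2 = 3.0194
y = L1*sin(theta1) + L2*sin(theta1+theta2)
y = 3.9905 + -3.04
y = 0.9506


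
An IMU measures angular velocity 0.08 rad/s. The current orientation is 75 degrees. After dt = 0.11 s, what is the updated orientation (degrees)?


delta_theta = w * dt = 0.08 * 0.11 = 0.0088 rad
= 0.5042 deg
theta_new = 75 + 0.5042 = 75.5042 deg


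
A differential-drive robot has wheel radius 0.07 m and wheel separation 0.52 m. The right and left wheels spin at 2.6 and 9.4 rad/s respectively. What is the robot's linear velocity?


vR = r*wR = 0.07*2.6 = 0.182 m/s
vL = r*wL = 0.07*9.4 = 0.658 m/s
v = (vR+vL)/2 = 0.42 m/s
omega = (vR-vL)/L = -0.9154 rad/s
linear velocity = 0.42 m/s


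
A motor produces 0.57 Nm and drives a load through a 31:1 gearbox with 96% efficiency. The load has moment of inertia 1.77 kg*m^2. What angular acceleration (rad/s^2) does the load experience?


tau_out = tau_motor * N * eta
= 0.57 * 31 * 0.96 = 16.9632 Nm
alpha = tau_out / I = 16.9632 / 1.77
= 9.5837 rad/s^2


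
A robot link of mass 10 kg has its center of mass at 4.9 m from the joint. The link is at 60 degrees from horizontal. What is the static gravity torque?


tau = m*g*L*cos(angle)
= 10 * 9.81 * 4.9 * cos(60 deg)
= 10 * 9.81 * 4.9 * 0.5
= 240.345 Nm


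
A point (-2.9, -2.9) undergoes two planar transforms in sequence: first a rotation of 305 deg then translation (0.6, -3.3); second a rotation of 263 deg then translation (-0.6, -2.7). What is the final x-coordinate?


After transform 1:
x1 = cos(305)*-2.9 - sin(305)*-2.9 + 0.6 = -3.4389
y1 = sin(305)*-2.9 + cos(305)*-2.9 + -3.3 = -2.5878
After transform 2:
x2 = cos(263)*-3.4389 - sin(263)*-2.5878 + -0.6
= -2.7494


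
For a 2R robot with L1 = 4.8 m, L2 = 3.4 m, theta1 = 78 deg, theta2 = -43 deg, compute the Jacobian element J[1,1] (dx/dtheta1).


J[1,1] = -L1*sin(t1) - L2*sin(t1+t2)
= -4.8*sin(78) - 3.4*sin(35)
= -6.6453


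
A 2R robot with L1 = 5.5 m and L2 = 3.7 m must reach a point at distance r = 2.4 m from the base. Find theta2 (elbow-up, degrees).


cos(theta2) = (r^2 - L1^2 - L2^2) / (2*L1*L2)
cos(theta2) = (5.76 - 30.25 - 13.69) / 40.7
cos(theta2) = -0.938084
theta2 = 159.7322 degrees


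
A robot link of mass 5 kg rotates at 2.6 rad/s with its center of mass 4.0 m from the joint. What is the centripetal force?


F = m * omega^2 * r
= 5 * 2.6^2 * 4.0
= 5 * 6.76 * 4.0
= 135.2 N


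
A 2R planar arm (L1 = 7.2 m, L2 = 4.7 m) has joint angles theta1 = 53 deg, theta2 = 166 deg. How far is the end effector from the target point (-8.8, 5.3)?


End effector via forward kinematics:
x = L1*cos(t1) + L2*cos(t1+t2) = 0.6805
y = L1*sin(t1) + L2*sin(t1+t2) = 2.7924
Distance to target:
d = sqrt((-8.8 - 0.6805)^2 + (5.3 - 2.7924)^2)
= sqrt(89.8795 + 6.2882)
= 9.8065 m


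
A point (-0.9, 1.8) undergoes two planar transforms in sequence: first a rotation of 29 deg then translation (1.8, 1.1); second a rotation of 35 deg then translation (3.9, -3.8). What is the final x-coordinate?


After transform 1:
x1 = cos(29)*-0.9 - sin(29)*1.8 + 1.8 = 0.1402
y1 = sin(29)*-0.9 + cos(29)*1.8 + 1.1 = 2.238
After transform 2:
x2 = cos(35)*0.1402 - sin(35)*2.238 + 3.9
= 2.7312


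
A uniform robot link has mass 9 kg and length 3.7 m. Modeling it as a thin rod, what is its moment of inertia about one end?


I = (1/3) * m * L^2
= (1/3) * 9 * 3.7^2
= 0.333333 * 9 * 13.69
= 41.07 kg*m^2


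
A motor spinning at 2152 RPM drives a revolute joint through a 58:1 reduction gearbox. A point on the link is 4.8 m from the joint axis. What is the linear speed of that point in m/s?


omega_motor = 2152 * 2*pi/60 = 225.3569 rad/s
omega_joint = omega_motor / 58 = 3.8855 rad/s
v = omega_joint * r = 3.8855 * 4.8
= 18.6502 m/s


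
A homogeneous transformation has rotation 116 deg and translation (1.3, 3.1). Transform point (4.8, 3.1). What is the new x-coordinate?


x' = cos(theta)*px - sin(theta)*py + tx
= -0.4384*4.8 - 0.8988*3.1 + 1.3
= -3.5904


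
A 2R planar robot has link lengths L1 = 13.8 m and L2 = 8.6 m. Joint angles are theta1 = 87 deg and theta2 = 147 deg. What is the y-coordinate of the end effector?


Convert angles to radians: theta1 = 1.5184, theta2 = 2.5656
y = L1*sin(theta1) + L2*sin(theta1+theta2)
y = 13.7811 + -6.9575
y = 6.8235


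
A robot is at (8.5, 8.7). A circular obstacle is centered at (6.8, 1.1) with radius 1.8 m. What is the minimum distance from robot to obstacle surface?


center_dist = sqrt((8.5-6.8)^2 + (8.7-1.1)^2)
= sqrt(2.89 + 57.76)
= 7.7878
min_dist = center_dist - radius = 7.7878 - 1.8 = 5.9878 m


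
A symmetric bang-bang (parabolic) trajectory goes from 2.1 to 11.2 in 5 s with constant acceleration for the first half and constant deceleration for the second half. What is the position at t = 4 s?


Symmetric rest-to-rest: each phase covers (pf-p0)/2 in time T/2. 0.5*a*(T/2)^2 = (pf-p0)/2 => a = 4*(pf-p0)/T^2
a = 4*(11.2-2.1)/5^2 = 1.456
t = 4 is in the deceleration phase (t > T/2).
p = pf - 0.5*a*(T-t)^2 = 11.2 - 0.5*1.456*1^2
= 10.472


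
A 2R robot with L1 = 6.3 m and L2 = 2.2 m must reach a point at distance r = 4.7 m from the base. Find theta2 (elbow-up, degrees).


cos(theta2) = (r^2 - L1^2 - L2^2) / (2*L1*L2)
cos(theta2) = (22.09 - 39.69 - 4.84) / 27.72
cos(theta2) = -0.809524
theta2 = 144.0494 degrees


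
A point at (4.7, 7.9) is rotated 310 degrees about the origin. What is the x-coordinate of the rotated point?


x' = x*cos(theta) - y*sin(theta)
cos(310 deg) = 0.6428, sin(310 deg) = -0.766
x' = 4.7 * 0.6428 - 7.9 * -0.766
= 3.0211 - -6.0518
= 9.0729


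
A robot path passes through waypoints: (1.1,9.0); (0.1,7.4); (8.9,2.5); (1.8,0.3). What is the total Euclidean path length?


Segment lengths:
  seg1 = sqrt((-1.0)^2 + (-1.6)^2) = 1.8868
  seg2 = sqrt((8.8)^2 + (-4.9)^2) = 10.0722
  seg3 = sqrt((-7.1)^2 + (-2.2)^2) = 7.433
Total = 19.3921


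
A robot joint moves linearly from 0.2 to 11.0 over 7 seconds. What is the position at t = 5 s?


s = t/T = 5/7 = 0.7143
p(t) = p0 + (pf-p0)*s
= 0.2 + (11.0 - 0.2) * 0.7143
= 7.9143


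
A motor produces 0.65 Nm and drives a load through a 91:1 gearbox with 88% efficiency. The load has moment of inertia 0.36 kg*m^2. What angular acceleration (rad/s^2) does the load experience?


tau_out = tau_motor * N * eta
= 0.65 * 91 * 0.88 = 52.052 Nm
alpha = tau_out / I = 52.052 / 0.36
= 144.5889 rad/s^2


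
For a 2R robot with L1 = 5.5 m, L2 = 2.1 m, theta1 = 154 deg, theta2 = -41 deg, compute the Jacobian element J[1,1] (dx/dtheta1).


J[1,1] = -L1*sin(t1) - L2*sin(t1+t2)
= -5.5*sin(154) - 2.1*sin(113)
= -4.3441


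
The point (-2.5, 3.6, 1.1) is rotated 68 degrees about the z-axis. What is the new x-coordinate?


Rotation about z-axis: x' = x*cos(theta) - y*sin(theta)
= -2.5 * 0.3746 - 3.6 * 0.9272
= -4.2744


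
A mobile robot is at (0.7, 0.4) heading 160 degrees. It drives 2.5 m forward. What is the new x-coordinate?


x_new = x0 + d*cos(theta)
= 0.7 + 2.5*cos(160)
= 0.7 + -2.3492
= -1.6492


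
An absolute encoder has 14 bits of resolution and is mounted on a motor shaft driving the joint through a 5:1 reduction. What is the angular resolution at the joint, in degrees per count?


counts = 2^14 = 16384
effective counts at joint = 16384 * 5 = 81920
resolution = 360 / 81920
= 0.0044 deg/count


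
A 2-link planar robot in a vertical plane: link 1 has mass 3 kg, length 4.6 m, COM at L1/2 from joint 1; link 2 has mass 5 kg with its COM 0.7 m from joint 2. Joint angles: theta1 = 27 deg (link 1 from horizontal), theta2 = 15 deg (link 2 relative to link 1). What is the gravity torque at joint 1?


Horizontal distance from joint 1 to link-1 COM:
  x_c1 = (L1/2)*cos(t1) = 2.3 * 0.891 = 2.0493 m
Horizontal distance from joint 1 to link-2 COM:
  x_c2 = L1*cos(t1) + Lc2*cos(t1+t2)
       = 4.6*0.891 + 0.7*0.7431 = 4.6188 m
tau1 = m1*g*x_c1 + m2*g*x_c2
     = 3*9.81*2.0493 + 5*9.81*4.6188
     = 60.3113 + 226.5537
     = 286.865 Nm


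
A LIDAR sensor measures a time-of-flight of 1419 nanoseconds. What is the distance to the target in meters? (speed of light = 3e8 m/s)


tof = 1419 ns = 1.419e-06 s
dist = c * tof / 2
= 3e8 * 1.419e-06 / 2
= 212.85 m


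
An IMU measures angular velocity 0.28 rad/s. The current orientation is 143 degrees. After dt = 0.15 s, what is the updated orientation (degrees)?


delta_theta = w * dt = 0.28 * 0.15 = 0.042 rad
= 2.4064 deg
theta_new = 143 + 2.4064 = 145.4064 deg


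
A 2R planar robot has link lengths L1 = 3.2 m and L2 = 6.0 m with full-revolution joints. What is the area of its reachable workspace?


r_max = L1 + L2 = 9.2 m
r_min = |L1 - L2| = 2.8 m
Area = pi*(r_max^2 - r_min^2)
= pi*(84.64 - 7.84)
= pi * 76.8
= 241.2743 m^2


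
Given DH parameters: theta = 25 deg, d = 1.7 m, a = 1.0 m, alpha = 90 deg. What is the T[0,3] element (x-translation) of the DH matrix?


T[0,3] = a * cos(theta)
= 1.0 * cos(25 deg)
= 1.0 * 0.9063
= 0.9063


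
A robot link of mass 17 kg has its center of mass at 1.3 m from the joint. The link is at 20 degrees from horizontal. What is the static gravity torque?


tau = m*g*L*cos(angle)
= 17 * 9.81 * 1.3 * cos(20 deg)
= 17 * 9.81 * 1.3 * 0.9397
= 203.7263 Nm


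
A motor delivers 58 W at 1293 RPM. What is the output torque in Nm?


omega = 1293 * 2*pi/60 = 135.4026 rad/s
tau = P / omega = 58 / 135.4026
= 0.4284 Nm


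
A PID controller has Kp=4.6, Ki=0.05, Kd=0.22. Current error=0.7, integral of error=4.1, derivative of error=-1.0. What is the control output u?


u = Kp*e + Ki*int(e) + Kd*de/dt
= 4.6*0.7 + 0.05*4.1 + 0.22*(-1.0)
= 3.22 + 0.205 + -0.22
= 3.205


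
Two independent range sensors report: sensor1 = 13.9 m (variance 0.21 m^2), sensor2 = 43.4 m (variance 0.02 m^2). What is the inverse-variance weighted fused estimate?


w1 = (1/var1) / (1/var1 + 1/var2)
   = 4.7619 / (4.7619 + 50.0) = 0.087
w2 = 1 - w1 = 0.913
fused = w1*s1 + w2*s2 = 1.2087 + 39.6261
= 40.8348 m


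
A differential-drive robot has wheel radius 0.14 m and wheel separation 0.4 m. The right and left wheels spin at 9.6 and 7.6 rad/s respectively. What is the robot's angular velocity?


vR = r*wR = 0.14*9.6 = 1.344 m/s
vL = r*wL = 0.14*7.6 = 1.064 m/s
v = (vR+vL)/2 = 1.204 m/s
omega = (vR-vL)/L = 0.7 rad/s
angular velocity = 0.7 rad/s


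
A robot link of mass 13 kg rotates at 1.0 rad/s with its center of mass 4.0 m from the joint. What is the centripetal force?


F = m * omega^2 * r
= 13 * 1.0^2 * 4.0
= 13 * 1.0 * 4.0
= 52.0 N


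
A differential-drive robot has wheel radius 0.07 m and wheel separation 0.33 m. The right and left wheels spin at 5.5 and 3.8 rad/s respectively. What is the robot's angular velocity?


vR = r*wR = 0.07*5.5 = 0.385 m/s
vL = r*wL = 0.07*3.8 = 0.266 m/s
v = (vR+vL)/2 = 0.3255 m/s
omega = (vR-vL)/L = 0.3606 rad/s
angular velocity = 0.3606 rad/s


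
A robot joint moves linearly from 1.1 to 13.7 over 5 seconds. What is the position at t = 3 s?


s = t/T = 3/5 = 0.6
p(t) = p0 + (pf-p0)*s
= 1.1 + (13.7 - 1.1) * 0.6
= 8.66


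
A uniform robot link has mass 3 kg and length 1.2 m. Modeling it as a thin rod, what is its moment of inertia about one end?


I = (1/3) * m * L^2
= (1/3) * 3 * 1.2^2
= 0.333333 * 3 * 1.44
= 1.44 kg*m^2


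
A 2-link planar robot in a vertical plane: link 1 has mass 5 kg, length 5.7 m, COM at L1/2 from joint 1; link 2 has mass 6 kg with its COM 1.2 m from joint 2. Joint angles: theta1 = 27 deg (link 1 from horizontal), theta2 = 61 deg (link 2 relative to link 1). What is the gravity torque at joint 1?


Horizontal distance from joint 1 to link-1 COM:
  x_c1 = (L1/2)*cos(t1) = 2.85 * 0.891 = 2.5394 m
Horizontal distance from joint 1 to link-2 COM:
  x_c2 = L1*cos(t1) + Lc2*cos(t1+t2)
       = 5.7*0.891 + 1.2*0.0349 = 5.1206 m
tau1 = m1*g*x_c1 + m2*g*x_c2
     = 5*9.81*2.5394 + 6*9.81*5.1206
     = 124.556 + 301.3995
     = 425.9555 Nm


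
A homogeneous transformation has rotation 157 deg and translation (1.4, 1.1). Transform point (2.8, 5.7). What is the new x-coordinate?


x' = cos(theta)*px - sin(theta)*py + tx
= -0.9205*2.8 - 0.3907*5.7 + 1.4
= -3.4046


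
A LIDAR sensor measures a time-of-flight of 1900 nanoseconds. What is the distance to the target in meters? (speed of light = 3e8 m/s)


tof = 1900 ns = 1.9e-06 s
dist = c * tof / 2
= 3e8 * 1.9e-06 / 2
= 285.0 m


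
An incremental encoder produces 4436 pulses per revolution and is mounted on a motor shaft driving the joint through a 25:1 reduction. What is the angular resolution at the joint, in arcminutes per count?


counts per rev = 4436
effective counts at joint = 4436 * 25 = 110900
resolution = 360*60 / 110900
= 0.1948 arcmin/count


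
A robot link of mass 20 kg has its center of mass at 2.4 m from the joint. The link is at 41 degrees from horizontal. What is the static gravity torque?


tau = m*g*L*cos(angle)
= 20 * 9.81 * 2.4 * cos(41 deg)
= 20 * 9.81 * 2.4 * 0.7547
= 355.3776 Nm


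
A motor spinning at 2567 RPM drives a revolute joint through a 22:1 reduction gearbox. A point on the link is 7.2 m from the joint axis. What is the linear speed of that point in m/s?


omega_motor = 2567 * 2*pi/60 = 268.8156 rad/s
omega_joint = omega_motor / 22 = 12.2189 rad/s
v = omega_joint * r = 12.2189 * 7.2
= 87.976 m/s


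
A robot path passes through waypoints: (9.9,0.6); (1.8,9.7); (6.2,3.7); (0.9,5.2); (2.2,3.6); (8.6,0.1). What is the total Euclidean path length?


Segment lengths:
  seg1 = sqrt((-8.1)^2 + (9.1)^2) = 12.1828
  seg2 = sqrt((4.4)^2 + (-6.0)^2) = 7.4404
  seg3 = sqrt((-5.3)^2 + (1.5)^2) = 5.5082
  seg4 = sqrt((1.3)^2 + (-1.6)^2) = 2.0616
  seg5 = sqrt((6.4)^2 + (-3.5)^2) = 7.2945
Total = 34.4875


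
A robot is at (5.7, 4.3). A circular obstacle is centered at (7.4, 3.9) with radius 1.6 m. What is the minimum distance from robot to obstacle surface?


center_dist = sqrt((5.7-7.4)^2 + (4.3-3.9)^2)
= sqrt(2.89 + 0.16)
= 1.7464
min_dist = center_dist - radius = 1.7464 - 1.6 = 0.1464 m


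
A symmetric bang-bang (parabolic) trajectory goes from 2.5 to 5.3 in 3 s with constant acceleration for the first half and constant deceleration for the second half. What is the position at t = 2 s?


Symmetric rest-to-rest: each phase covers (pf-p0)/2 in time T/2. 0.5*a*(T/2)^2 = (pf-p0)/2 => a = 4*(pf-p0)/T^2
a = 4*(5.3-2.5)/3^2 = 1.2444
t = 2 is in the deceleration phase (t > T/2).
p = pf - 0.5*a*(T-t)^2 = 5.3 - 0.5*1.2444*1^2
= 4.6778


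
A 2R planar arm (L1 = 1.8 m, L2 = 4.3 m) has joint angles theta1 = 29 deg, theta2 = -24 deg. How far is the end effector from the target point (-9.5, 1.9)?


End effector via forward kinematics:
x = L1*cos(t1) + L2*cos(t1+t2) = 5.858
y = L1*sin(t1) + L2*sin(t1+t2) = 1.2474
Distance to target:
d = sqrt((-9.5 - 5.858)^2 + (1.9 - 1.2474)^2)
= sqrt(235.8667 + 0.4259)
= 15.3718 m


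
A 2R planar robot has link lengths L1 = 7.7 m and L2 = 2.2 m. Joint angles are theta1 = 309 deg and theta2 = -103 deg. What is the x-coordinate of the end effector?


Convert angles to radians: theta1 = 5.3931, theta2 = -1.7977
x = L1*cos(theta1) + L2*cos(theta1+theta2)
x = 4.8458 + -1.9773
x = 2.8684


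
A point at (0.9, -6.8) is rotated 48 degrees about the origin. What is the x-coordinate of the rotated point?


x' = x*cos(theta) - y*sin(theta)
cos(48 deg) = 0.6691, sin(48 deg) = 0.7431
x' = 0.9 * 0.6691 - -6.8 * 0.7431
= 0.6022 - -5.0534
= 5.6556


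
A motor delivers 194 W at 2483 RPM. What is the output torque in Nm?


omega = 2483 * 2*pi/60 = 260.0192 rad/s
tau = P / omega = 194 / 260.0192
= 0.7461 Nm


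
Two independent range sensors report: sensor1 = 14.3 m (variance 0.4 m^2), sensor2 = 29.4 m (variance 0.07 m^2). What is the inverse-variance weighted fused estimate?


w1 = (1/var1) / (1/var1 + 1/var2)
   = 2.5 / (2.5 + 14.2857) = 0.1489
w2 = 1 - w1 = 0.8511
fused = w1*s1 + w2*s2 = 2.1298 + 25.0213
= 27.1511 m


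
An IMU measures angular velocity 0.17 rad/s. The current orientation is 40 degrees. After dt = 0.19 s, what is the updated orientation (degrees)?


delta_theta = w * dt = 0.17 * 0.19 = 0.0323 rad
= 1.8507 deg
theta_new = 40 + 1.8507 = 41.8507 deg


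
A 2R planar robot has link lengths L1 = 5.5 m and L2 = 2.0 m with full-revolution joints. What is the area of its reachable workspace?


r_max = L1 + L2 = 7.5 m
r_min = |L1 - L2| = 3.5 m
Area = pi*(r_max^2 - r_min^2)
= pi*(56.25 - 12.25)
= pi * 44.0
= 138.2301 m^2


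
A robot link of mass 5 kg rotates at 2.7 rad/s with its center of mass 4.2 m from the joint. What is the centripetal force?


F = m * omega^2 * r
= 5 * 2.7^2 * 4.2
= 5 * 7.29 * 4.2
= 153.09 N


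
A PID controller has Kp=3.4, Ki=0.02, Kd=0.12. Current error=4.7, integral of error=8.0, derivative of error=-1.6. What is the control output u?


u = Kp*e + Ki*int(e) + Kd*de/dt
= 3.4*4.7 + 0.02*8.0 + 0.12*(-1.6)
= 15.98 + 0.16 + -0.192
= 15.948


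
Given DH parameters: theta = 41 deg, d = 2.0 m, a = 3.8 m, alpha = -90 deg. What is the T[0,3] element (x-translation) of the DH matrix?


T[0,3] = a * cos(theta)
= 3.8 * cos(41 deg)
= 3.8 * 0.7547
= 2.8679


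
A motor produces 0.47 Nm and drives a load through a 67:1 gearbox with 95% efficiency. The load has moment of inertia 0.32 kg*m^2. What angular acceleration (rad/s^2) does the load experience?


tau_out = tau_motor * N * eta
= 0.47 * 67 * 0.95 = 29.9155 Nm
alpha = tau_out / I = 29.9155 / 0.32
= 93.4859 rad/s^2


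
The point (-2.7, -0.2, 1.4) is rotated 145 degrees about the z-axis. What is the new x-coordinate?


Rotation about z-axis: x' = x*cos(theta) - y*sin(theta)
= -2.7 * -0.8192 - -0.2 * 0.5736
= 2.3264


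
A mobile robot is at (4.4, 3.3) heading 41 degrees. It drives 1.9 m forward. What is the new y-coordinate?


y_new = y0 + d*sin(theta)
= 3.3 + 1.9*sin(41)
= 3.3 + 1.2465
= 4.5465


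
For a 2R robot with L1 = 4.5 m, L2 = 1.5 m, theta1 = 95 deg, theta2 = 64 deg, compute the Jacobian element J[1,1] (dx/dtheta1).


J[1,1] = -L1*sin(t1) - L2*sin(t1+t2)
= -4.5*sin(95) - 1.5*sin(159)
= -5.0204


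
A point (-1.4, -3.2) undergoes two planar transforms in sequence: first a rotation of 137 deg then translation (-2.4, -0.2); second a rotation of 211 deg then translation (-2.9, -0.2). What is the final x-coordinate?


After transform 1:
x1 = cos(137)*-1.4 - sin(137)*-3.2 + -2.4 = 0.8063
y1 = sin(137)*-1.4 + cos(137)*-3.2 + -0.2 = 1.1855
After transform 2:
x2 = cos(211)*0.8063 - sin(211)*1.1855 + -2.9
= -2.9805


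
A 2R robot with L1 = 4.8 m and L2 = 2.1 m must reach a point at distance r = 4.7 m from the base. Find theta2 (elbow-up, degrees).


cos(theta2) = (r^2 - L1^2 - L2^2) / (2*L1*L2)
cos(theta2) = (22.09 - 23.04 - 4.41) / 20.16
cos(theta2) = -0.265873
theta2 = 105.4188 degrees


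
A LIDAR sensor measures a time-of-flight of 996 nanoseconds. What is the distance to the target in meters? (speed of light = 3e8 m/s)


tof = 996 ns = 9.96e-07 s
dist = c * tof / 2
= 3e8 * 9.96e-07 / 2
= 149.4 m


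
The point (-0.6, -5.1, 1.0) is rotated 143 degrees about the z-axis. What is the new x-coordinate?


Rotation about z-axis: x' = x*cos(theta) - y*sin(theta)
= -0.6 * -0.7986 - -5.1 * 0.6018
= 3.5484


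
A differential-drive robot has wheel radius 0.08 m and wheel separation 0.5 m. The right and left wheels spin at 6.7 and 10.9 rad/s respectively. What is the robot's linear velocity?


vR = r*wR = 0.08*6.7 = 0.536 m/s
vL = r*wL = 0.08*10.9 = 0.872 m/s
v = (vR+vL)/2 = 0.704 m/s
omega = (vR-vL)/L = -0.672 rad/s
linear velocity = 0.704 m/s


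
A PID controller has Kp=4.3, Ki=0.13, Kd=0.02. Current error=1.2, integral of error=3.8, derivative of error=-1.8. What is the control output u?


u = Kp*e + Ki*int(e) + Kd*de/dt
= 4.3*1.2 + 0.13*3.8 + 0.02*(-1.8)
= 5.16 + 0.494 + -0.036
= 5.618


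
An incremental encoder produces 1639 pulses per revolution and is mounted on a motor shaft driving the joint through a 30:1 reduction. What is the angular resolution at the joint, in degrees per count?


counts per rev = 1639
effective counts at joint = 1639 * 30 = 49170
resolution = 360 / 49170
= 0.0073 deg/count


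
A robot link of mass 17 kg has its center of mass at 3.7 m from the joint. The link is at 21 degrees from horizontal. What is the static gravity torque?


tau = m*g*L*cos(angle)
= 17 * 9.81 * 3.7 * cos(21 deg)
= 17 * 9.81 * 3.7 * 0.9336
= 576.0649 Nm


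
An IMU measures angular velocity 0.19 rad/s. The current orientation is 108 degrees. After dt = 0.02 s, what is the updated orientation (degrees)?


delta_theta = w * dt = 0.19 * 0.02 = 0.0038 rad
= 0.2177 deg
theta_new = 108 + 0.2177 = 108.2177 deg


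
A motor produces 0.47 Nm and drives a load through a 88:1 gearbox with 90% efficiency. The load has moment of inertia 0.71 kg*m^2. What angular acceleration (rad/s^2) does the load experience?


tau_out = tau_motor * N * eta
= 0.47 * 88 * 0.9 = 37.224 Nm
alpha = tau_out / I = 37.224 / 0.71
= 52.4282 rad/s^2


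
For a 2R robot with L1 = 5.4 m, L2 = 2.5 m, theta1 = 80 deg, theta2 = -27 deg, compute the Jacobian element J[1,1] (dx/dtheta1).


J[1,1] = -L1*sin(t1) - L2*sin(t1+t2)
= -5.4*sin(80) - 2.5*sin(53)
= -7.3146


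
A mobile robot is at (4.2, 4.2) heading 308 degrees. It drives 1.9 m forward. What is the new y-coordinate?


y_new = y0 + d*sin(theta)
= 4.2 + 1.9*sin(308)
= 4.2 + -1.4972
= 2.7028


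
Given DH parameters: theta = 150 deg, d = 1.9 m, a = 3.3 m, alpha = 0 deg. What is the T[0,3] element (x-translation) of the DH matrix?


T[0,3] = a * cos(theta)
= 3.3 * cos(150 deg)
= 3.3 * -0.866
= -2.8579


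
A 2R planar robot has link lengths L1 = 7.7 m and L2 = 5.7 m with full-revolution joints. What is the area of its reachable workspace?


r_max = L1 + L2 = 13.4 m
r_min = |L1 - L2| = 2.0 m
Area = pi*(r_max^2 - r_min^2)
= pi*(179.56 - 4.0)
= pi * 175.56
= 551.538 m^2


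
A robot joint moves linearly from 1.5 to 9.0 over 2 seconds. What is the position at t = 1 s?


s = t/T = 1/2 = 0.5
p(t) = p0 + (pf-p0)*s
= 1.5 + (9.0 - 1.5) * 0.5
= 5.25


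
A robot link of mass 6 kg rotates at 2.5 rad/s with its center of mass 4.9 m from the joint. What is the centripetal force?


F = m * omega^2 * r
= 6 * 2.5^2 * 4.9
= 6 * 6.25 * 4.9
= 183.75 N


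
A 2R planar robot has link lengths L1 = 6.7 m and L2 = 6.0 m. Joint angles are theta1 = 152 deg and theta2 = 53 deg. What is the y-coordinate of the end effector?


Convert angles to radians: theta1 = 2.6529, theta2 = 0.925
y = L1*sin(theta1) + L2*sin(theta1+theta2)
y = 3.1455 + -2.5357
y = 0.6097


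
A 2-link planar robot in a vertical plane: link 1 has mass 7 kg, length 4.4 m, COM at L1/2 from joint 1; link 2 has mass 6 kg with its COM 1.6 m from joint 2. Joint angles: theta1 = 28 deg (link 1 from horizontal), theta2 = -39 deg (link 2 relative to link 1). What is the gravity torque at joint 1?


Horizontal distance from joint 1 to link-1 COM:
  x_c1 = (L1/2)*cos(t1) = 2.2 * 0.8829 = 1.9425 m
Horizontal distance from joint 1 to link-2 COM:
  x_c2 = L1*cos(t1) + Lc2*cos(t1+t2)
       = 4.4*0.8829 + 1.6*0.9816 = 5.4556 m
tau1 = m1*g*x_c1 + m2*g*x_c2
     = 7*9.81*1.9425 + 6*9.81*5.4556
     = 133.3904 + 321.115
     = 454.5054 Nm


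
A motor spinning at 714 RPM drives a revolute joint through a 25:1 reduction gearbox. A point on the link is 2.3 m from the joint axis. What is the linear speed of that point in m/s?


omega_motor = 714 * 2*pi/60 = 74.7699 rad/s
omega_joint = omega_motor / 25 = 2.9908 rad/s
v = omega_joint * r = 2.9908 * 2.3
= 6.8788 m/s


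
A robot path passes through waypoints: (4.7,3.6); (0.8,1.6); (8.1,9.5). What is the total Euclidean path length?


Segment lengths:
  seg1 = sqrt((-3.9)^2 + (-2.0)^2) = 4.3829
  seg2 = sqrt((7.3)^2 + (7.9)^2) = 10.7564
Total = 15.1393


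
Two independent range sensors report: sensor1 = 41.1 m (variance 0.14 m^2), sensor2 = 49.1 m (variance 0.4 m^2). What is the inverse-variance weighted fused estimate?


w1 = (1/var1) / (1/var1 + 1/var2)
   = 7.1429 / (7.1429 + 2.5) = 0.7407
w2 = 1 - w1 = 0.2593
fused = w1*s1 + w2*s2 = 30.4444 + 12.7296
= 43.1741 m


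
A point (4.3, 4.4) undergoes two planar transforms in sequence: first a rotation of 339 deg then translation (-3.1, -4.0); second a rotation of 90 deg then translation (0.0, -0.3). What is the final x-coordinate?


After transform 1:
x1 = cos(339)*4.3 - sin(339)*4.4 + -3.1 = 2.4912
y1 = sin(339)*4.3 + cos(339)*4.4 + -4.0 = -1.4332
After transform 2:
x2 = cos(90)*2.4912 - sin(90)*-1.4332 + 0.0
= 1.4332


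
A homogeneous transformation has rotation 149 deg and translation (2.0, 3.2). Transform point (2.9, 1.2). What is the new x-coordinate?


x' = cos(theta)*px - sin(theta)*py + tx
= -0.8572*2.9 - 0.515*1.2 + 2.0
= -1.1038


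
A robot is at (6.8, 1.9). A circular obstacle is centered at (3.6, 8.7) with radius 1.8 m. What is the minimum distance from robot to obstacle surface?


center_dist = sqrt((6.8-3.6)^2 + (1.9-8.7)^2)
= sqrt(10.24 + 46.24)
= 7.5153
min_dist = center_dist - radius = 7.5153 - 1.8 = 5.7153 m


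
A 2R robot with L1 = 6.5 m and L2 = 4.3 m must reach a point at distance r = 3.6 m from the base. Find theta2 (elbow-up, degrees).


cos(theta2) = (r^2 - L1^2 - L2^2) / (2*L1*L2)
cos(theta2) = (12.96 - 42.25 - 18.49) / 55.9
cos(theta2) = -0.854741
theta2 = 148.7311 degrees


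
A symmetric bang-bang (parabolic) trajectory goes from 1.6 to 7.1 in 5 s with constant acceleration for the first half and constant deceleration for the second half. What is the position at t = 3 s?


Symmetric rest-to-rest: each phase covers (pf-p0)/2 in time T/2. 0.5*a*(T/2)^2 = (pf-p0)/2 => a = 4*(pf-p0)/T^2
a = 4*(7.1-1.6)/5^2 = 0.88
t = 3 is in the deceleration phase (t > T/2).
p = pf - 0.5*a*(T-t)^2 = 7.1 - 0.5*0.88*2^2
= 5.34


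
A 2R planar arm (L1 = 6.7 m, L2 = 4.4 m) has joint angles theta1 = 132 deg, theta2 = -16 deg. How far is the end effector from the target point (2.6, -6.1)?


End effector via forward kinematics:
x = L1*cos(t1) + L2*cos(t1+t2) = -6.412
y = L1*sin(t1) + L2*sin(t1+t2) = 8.9338
Distance to target:
d = sqrt((2.6 - -6.412)^2 + (-6.1 - 8.9338)^2)
= sqrt(81.2163 + 226.0141)
= 17.528 m


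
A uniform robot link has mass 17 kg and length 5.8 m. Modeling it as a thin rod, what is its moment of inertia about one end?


I = (1/3) * m * L^2
= (1/3) * 17 * 5.8^2
= 0.333333 * 17 * 33.64
= 190.6267 kg*m^2


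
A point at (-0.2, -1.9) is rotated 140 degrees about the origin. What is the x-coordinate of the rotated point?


x' = x*cos(theta) - y*sin(theta)
cos(140 deg) = -0.766, sin(140 deg) = 0.6428
x' = -0.2 * -0.766 - -1.9 * 0.6428
= 0.1532 - -1.2213
= 1.3745


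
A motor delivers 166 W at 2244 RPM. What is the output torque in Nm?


omega = 2244 * 2*pi/60 = 234.9911 rad/s
tau = P / omega = 166 / 234.9911
= 0.7064 Nm


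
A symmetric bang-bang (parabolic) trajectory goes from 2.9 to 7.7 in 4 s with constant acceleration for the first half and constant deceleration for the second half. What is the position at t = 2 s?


Symmetric rest-to-rest: each phase covers (pf-p0)/2 in time T/2. 0.5*a*(T/2)^2 = (pf-p0)/2 => a = 4*(pf-p0)/T^2
a = 4*(7.7-2.9)/4^2 = 1.2
t = 2 is in the acceleration phase (t <= T/2).
p = p0 + 0.5*a*t^2 = 2.9 + 0.5*1.2*2^2
= 5.3


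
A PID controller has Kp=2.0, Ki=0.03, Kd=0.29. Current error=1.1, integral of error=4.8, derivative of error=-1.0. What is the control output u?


u = Kp*e + Ki*int(e) + Kd*de/dt
= 2.0*1.1 + 0.03*4.8 + 0.29*(-1.0)
= 2.2 + 0.144 + -0.29
= 2.054


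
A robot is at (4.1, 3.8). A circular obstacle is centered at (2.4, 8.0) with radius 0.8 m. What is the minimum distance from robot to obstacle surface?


center_dist = sqrt((4.1-2.4)^2 + (3.8-8.0)^2)
= sqrt(2.89 + 17.64)
= 4.531
min_dist = center_dist - radius = 4.531 - 0.8 = 3.731 m


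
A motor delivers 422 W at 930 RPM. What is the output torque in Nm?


omega = 930 * 2*pi/60 = 97.3894 rad/s
tau = P / omega = 422 / 97.3894
= 4.3331 Nm


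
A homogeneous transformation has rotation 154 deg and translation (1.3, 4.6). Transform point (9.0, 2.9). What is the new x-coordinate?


x' = cos(theta)*px - sin(theta)*py + tx
= -0.8988*9.0 - 0.4384*2.9 + 1.3
= -8.0604


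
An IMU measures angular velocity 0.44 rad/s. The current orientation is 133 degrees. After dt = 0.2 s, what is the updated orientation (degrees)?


delta_theta = w * dt = 0.44 * 0.2 = 0.088 rad
= 5.042 deg
theta_new = 133 + 5.042 = 138.042 deg


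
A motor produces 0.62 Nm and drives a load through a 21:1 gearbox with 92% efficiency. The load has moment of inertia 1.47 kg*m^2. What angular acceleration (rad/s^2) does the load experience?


tau_out = tau_motor * N * eta
= 0.62 * 21 * 0.92 = 11.9784 Nm
alpha = tau_out / I = 11.9784 / 1.47
= 8.1486 rad/s^2


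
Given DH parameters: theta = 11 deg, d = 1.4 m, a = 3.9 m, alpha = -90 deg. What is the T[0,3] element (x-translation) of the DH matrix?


T[0,3] = a * cos(theta)
= 3.9 * cos(11 deg)
= 3.9 * 0.9816
= 3.8283


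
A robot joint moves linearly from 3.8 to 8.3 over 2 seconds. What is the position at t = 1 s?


s = t/T = 1/2 = 0.5
p(t) = p0 + (pf-p0)*s
= 3.8 + (8.3 - 3.8) * 0.5
= 6.05


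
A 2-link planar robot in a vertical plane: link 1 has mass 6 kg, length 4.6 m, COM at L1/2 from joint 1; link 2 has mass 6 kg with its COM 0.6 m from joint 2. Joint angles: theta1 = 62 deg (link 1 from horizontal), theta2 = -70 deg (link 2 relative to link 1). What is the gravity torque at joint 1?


Horizontal distance from joint 1 to link-1 COM:
  x_c1 = (L1/2)*cos(t1) = 2.3 * 0.4695 = 1.0798 m
Horizontal distance from joint 1 to link-2 COM:
  x_c2 = L1*cos(t1) + Lc2*cos(t1+t2)
       = 4.6*0.4695 + 0.6*0.9903 = 2.7537 m
tau1 = m1*g*x_c1 + m2*g*x_c2
     = 6*9.81*1.0798 + 6*9.81*2.7537
     = 63.5561 + 162.0845
     = 225.6407 Nm


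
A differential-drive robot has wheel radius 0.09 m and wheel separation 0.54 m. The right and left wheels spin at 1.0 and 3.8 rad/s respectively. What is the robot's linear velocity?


vR = r*wR = 0.09*1.0 = 0.09 m/s
vL = r*wL = 0.09*3.8 = 0.342 m/s
v = (vR+vL)/2 = 0.216 m/s
omega = (vR-vL)/L = -0.4667 rad/s
linear velocity = 0.216 m/s


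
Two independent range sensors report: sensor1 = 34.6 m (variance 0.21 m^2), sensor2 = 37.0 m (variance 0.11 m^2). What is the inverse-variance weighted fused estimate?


w1 = (1/var1) / (1/var1 + 1/var2)
   = 4.7619 / (4.7619 + 9.0909) = 0.3438
w2 = 1 - w1 = 0.6562
fused = w1*s1 + w2*s2 = 11.8938 + 24.2812
= 36.175 m


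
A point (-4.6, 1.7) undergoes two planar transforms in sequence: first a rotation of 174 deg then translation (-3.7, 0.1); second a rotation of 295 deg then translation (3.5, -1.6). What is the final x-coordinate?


After transform 1:
x1 = cos(174)*-4.6 - sin(174)*1.7 + -3.7 = 0.6971
y1 = sin(174)*-4.6 + cos(174)*1.7 + 0.1 = -2.0715
After transform 2:
x2 = cos(295)*0.6971 - sin(295)*-2.0715 + 3.5
= 1.9172


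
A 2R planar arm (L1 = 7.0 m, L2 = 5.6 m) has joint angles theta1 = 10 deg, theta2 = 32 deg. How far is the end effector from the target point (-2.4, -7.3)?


End effector via forward kinematics:
x = L1*cos(t1) + L2*cos(t1+t2) = 11.0553
y = L1*sin(t1) + L2*sin(t1+t2) = 4.9627
Distance to target:
d = sqrt((-2.4 - 11.0553)^2 + (-7.3 - 4.9627)^2)
= sqrt(181.0442 + 150.373)
= 18.2049 m


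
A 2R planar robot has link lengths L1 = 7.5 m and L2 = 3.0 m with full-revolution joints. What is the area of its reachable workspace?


r_max = L1 + L2 = 10.5 m
r_min = |L1 - L2| = 4.5 m
Area = pi*(r_max^2 - r_min^2)
= pi*(110.25 - 20.25)
= pi * 90.0
= 282.7433 m^2
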